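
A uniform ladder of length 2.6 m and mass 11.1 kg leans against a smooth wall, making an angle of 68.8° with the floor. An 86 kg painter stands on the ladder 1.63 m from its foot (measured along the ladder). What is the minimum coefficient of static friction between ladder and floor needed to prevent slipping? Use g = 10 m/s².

Take moments about the foot of the ladder.
Ladder weight 11.1×10 = 111 N acts at 1.3 m along the ladder; its horizontal arm is 1.3·cos68.8° = 0.4701 m → τ = 52.18 N·m clockwise.
Painter: 86×10 = 860 N at 1.63 m → arm 0.5894 m → τ = 506.9 N·m clockwise.
Wall normal N acts horizontally at the top; its moment arm is the height L sinθ = 2.6·sin68.8° = 2.424 m, counterclockwise.
Balancing moments: N × 2.424 = 559.1, giving N = 230.7 N.
ΣFx = 0 ⇒ f = N_wall = 230.7 N. ΣFy = 0 ⇒ N_floor = 971 N.
μ_min = f / N_floor = 230.7 / 971 = 0.238.

μ_min ≈ 0.238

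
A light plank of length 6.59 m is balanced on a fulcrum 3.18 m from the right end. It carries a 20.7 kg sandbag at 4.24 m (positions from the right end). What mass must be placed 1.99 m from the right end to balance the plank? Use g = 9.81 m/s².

About the fulcrum (at 3.18 m from the right end):
Sandbag: 20.7 × 9.81 = 203.1 N down at 4.24 m → arm 1.06 m, τ = 203.1 × 1.06 = 215.3 N·m counterclockwise.
Net moment of known loads = 215.3 N·m counterclockwise.
An unknown mass m at 1.99 m has arm 1.19 m; its moment is m·g·1.19 clockwise.
Setting net torque to zero: m × 9.81 × 1.19 = 215.3 → m = 215.3 / (9.81 × 1.19) = 18.4 kg.

m ≈ 18.4 kg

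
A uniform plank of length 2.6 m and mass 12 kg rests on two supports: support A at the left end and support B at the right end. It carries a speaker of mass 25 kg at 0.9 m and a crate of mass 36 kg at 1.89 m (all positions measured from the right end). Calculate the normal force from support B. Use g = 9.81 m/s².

Sum moments about support A (its reaction then has zero moment arm).
Beam weight: 12 × 9.81 = 117.7 N down at 1.3 m → arm 1.3 m, τ = 117.7 × 1.3 = 153 N·m clockwise.
Speaker: 25 × 9.81 = 245.2 N down at 0.9 m → arm 1.7 m, τ = 245.2 × 1.7 = 416.8 N·m clockwise.
Crate: 36 × 9.81 = 353.2 N down at 1.89 m → arm 0.71 m, τ = 353.2 × 0.71 = 250.8 N·m clockwise.
Net load moment about support A = 820.6 N·m clockwise.
Reaction R at support B is upward at 0 m, arm 2.6 m → moment R × 2.6 counterclockwise.
Setting net torque to zero: R × 2.6 = 820.6 → R = 316 N.

R_B ≈ 316 N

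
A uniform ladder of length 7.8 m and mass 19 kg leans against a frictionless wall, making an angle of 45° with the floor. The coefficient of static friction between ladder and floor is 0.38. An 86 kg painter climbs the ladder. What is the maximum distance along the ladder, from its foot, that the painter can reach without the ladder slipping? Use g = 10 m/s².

d ≈ 2.76 m

Sum moments about the foot of the ladder (the floor normal and friction both act there and drop out).
Ladder weight 19×10 = 190 N acts at 3.9 m along the ladder; its horizontal arm is 3.9·cos45° = 2.758 m → τ = 524 N·m clockwise.
Painter weight 86×10 = 860 N at distance d → arm d·cos45° → τ = 860·d·0.7071 clockwise.
Wall normal N at the top has arm L sinθ = 5.515 m counterclockwise, so Στ = 0 gives N·5.515 = 524 + 608.1·d.
ΣFy = 0 ⇒ N_floor = 1050 N, so the maximum friction is μ_s·N_floor = 0.38×1050 = 399 N. ΣFx = 0 ⇒ N_wall = f, so at the slipping point N = 399 N.
Substituting: 399×5.515 = 524 + 608.1·d ⇒ d = (2200 − 524) / 608.1 = 2.76 m.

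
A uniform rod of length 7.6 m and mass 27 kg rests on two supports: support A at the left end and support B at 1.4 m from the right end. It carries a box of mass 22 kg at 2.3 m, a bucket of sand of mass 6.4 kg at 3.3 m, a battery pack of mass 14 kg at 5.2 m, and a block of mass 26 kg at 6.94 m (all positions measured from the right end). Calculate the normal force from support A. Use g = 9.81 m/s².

About support B:
Beam weight: 27 × 9.81 = 264.9 N down at 3.8 m → arm 2.4 m, τ = 264.9 × 2.4 = 635.8 N·m counterclockwise.
Box: 22 × 9.81 = 215.8 N down at 2.3 m → arm 0.9 m, τ = 215.8 × 0.9 = 194.2 N·m counterclockwise.
Bucket of sand: 6.4 × 9.81 = 62.78 N down at 3.3 m → arm 1.9 m, τ = 62.78 × 1.9 = 119.3 N·m counterclockwise.
Battery pack: 14 × 9.81 = 137.3 N down at 5.2 m → arm 3.8 m, τ = 137.3 × 3.8 = 521.7 N·m counterclockwise.
Block: 26 × 9.81 = 255.1 N down at 6.94 m → arm 5.54 m, τ = 255.1 × 5.54 = 1413 N·m counterclockwise.
Net load moment about support B = 2884 N·m counterclockwise.
Reaction R at support A is upward at 7.6 m, arm 6.2 m → moment R × 6.2 clockwise.
Στ = 0 ⇒ R × 6.2 = 2884 ⇒ R = 465 N.

R_A ≈ 465 N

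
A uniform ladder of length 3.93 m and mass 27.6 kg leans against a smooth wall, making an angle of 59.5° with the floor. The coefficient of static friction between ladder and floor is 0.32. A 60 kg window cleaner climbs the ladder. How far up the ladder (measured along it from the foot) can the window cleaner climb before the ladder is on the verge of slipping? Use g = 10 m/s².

d ≈ 2.21 m

Taking torques about the foot of the ladder:
Ladder weight 27.6×10 = 276 N acts at 1.965 m along the ladder; its horizontal arm is 1.965·cos59.5° = 0.9973 m → τ = 275.3 N·m clockwise.
Window cleaner weight 60×10 = 600 N at distance d → arm d·cos59.5° → τ = 600·d·0.5075 clockwise.
Wall normal N at the top has arm L sinθ = 3.386 m counterclockwise, so Στ = 0 gives N·3.386 = 275.3 + 304.5·d.
ΣFy = 0 ⇒ N_floor = 876 N, so the maximum friction is μ_s·N_floor = 0.32×876 = 280.3 N. ΣFx = 0 ⇒ N_wall = f, so at the slipping point N = 280.3 N.
Substituting: 280.3×3.386 = 275.3 + 304.5·d ⇒ d = (949.1 − 275.3) / 304.5 = 2.21 m.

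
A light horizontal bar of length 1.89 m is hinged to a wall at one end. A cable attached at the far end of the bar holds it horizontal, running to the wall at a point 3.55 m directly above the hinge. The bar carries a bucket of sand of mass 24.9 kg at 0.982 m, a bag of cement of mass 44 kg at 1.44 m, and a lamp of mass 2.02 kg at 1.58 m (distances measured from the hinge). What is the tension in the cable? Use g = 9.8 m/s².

T ≈ 535 N

Taking torques about the hinge:
Bucket of sand: 24.9 × 9.8 = 244 N down at 0.982 m → arm 0.982 m, τ = 244 × 0.982 = 239.6 N·m clockwise.
Bag of cement: 44 × 9.8 = 431.2 N down at 1.44 m → arm 1.44 m, τ = 431.2 × 1.44 = 620.9 N·m clockwise.
Lamp: 2.02 × 9.8 = 19.8 N down at 1.58 m → arm 1.58 m, τ = 19.8 × 1.58 = 31.28 N·m clockwise.
Total clockwise load moment = 891.8 N·m.
The cable tension T acts at 1.89 m; only its component perpendicular to the bar, T sinθ, produces torque. sinθ = h/√(h²+d²) = 3.55/√(3.55²+1.89²) = 0.8827.
For rotational equilibrium, T × 1.89 × 0.8827 = 891.8, so T = 891.8 / 1.668 = 535 N.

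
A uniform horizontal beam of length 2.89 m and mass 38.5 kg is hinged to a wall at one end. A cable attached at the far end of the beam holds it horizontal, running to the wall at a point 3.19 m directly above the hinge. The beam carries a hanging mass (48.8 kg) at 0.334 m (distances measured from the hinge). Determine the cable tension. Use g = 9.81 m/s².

Taking torques about the hinge:
Beam weight: 38.5 × 9.81 = 377.7 N down at 1.445 m → arm 1.445 m, τ = 377.7 × 1.445 = 545.8 N·m clockwise.
Hanging mass: 48.8 × 9.81 = 478.7 N down at 0.334 m → arm 0.334 m, τ = 478.7 × 0.334 = 159.9 N·m clockwise.
Total clockwise load moment = 705.7 N·m.
The cable tension T acts at 2.89 m; only its component perpendicular to the beam, T sinθ, produces torque. sinθ = h/√(h²+d²) = 3.19/√(3.19²+2.89²) = 0.7411.
Setting net torque to zero: T × 2.89 × 0.7411 = 705.7 → T = 705.7 / 2.142 = 329 N.

T ≈ 329 N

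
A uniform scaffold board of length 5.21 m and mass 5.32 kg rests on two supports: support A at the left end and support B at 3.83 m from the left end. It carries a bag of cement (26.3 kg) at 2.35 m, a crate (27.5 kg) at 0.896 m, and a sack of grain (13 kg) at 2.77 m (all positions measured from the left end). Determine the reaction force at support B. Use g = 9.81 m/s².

Sum moments about support A (its reaction then has zero moment arm).
Beam weight: 5.32 × 9.81 = 52.19 N down at 2.605 m → arm 2.605 m, τ = 52.19 × 2.605 = 136 N·m clockwise.
Bag of cement: 26.3 × 9.81 = 258 N down at 2.35 m → arm 2.35 m, τ = 258 × 2.35 = 606.3 N·m clockwise.
Crate: 27.5 × 9.81 = 269.8 N down at 0.896 m → arm 0.896 m, τ = 269.8 × 0.896 = 241.7 N·m clockwise.
Sack of grain: 13 × 9.81 = 127.5 N down at 2.77 m → arm 2.77 m, τ = 127.5 × 2.77 = 353.2 N·m clockwise.
Net load moment about support A = 1337 N·m clockwise.
Reaction R at support B is upward at 3.83 m, arm 3.83 m → moment R × 3.83 counterclockwise.
Balancing moments: R × 3.83 = 1337, giving R = 349 N.

R_B ≈ 349 N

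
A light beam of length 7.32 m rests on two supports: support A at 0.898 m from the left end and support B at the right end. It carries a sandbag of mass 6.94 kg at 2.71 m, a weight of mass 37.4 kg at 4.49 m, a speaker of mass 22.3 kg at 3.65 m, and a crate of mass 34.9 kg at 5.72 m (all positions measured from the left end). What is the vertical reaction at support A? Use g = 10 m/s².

About support B:
Sandbag: 6.94 × 10 = 69.4 N down at 2.71 m → arm 4.61 m, τ = 69.4 × 4.61 = 319.9 N·m counterclockwise.
Weight: 37.4 × 10 = 374 N down at 4.49 m → arm 2.83 m, τ = 374 × 2.83 = 1058 N·m counterclockwise.
Speaker: 22.3 × 10 = 223 N down at 3.65 m → arm 3.67 m, τ = 223 × 3.67 = 818.4 N·m counterclockwise.
Crate: 34.9 × 10 = 349 N down at 5.72 m → arm 1.6 m, τ = 349 × 1.6 = 558.4 N·m counterclockwise.
Net load moment about support B = 2755 N·m counterclockwise.
Reaction R at support A is upward at 0.898 m, arm 6.422 m → moment R × 6.422 clockwise.
Setting net torque to zero: R × 6.422 = 2755 → R = 429 N.

R_A ≈ 429 N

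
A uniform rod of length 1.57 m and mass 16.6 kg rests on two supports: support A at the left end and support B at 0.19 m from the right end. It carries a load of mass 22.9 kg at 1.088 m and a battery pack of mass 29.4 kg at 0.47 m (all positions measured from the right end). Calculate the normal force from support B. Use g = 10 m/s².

R_B ≈ 409 N

Take moments about support A.
Beam weight: 16.6 × 10 = 166 N down at 0.785 m → arm 0.785 m, τ = 166 × 0.785 = 130.3 N·m clockwise.
Load: 22.9 × 10 = 229 N down at 1.088 m → arm 0.482 m, τ = 229 × 0.482 = 110.4 N·m clockwise.
Battery pack: 29.4 × 10 = 294 N down at 0.47 m → arm 1.1 m, τ = 294 × 1.1 = 323.4 N·m clockwise.
Net load moment about support A = 564.1 N·m clockwise.
Reaction R at support B is upward at 0.19 m, arm 1.38 m → moment R × 1.38 counterclockwise.
Setting net torque to zero: R × 1.38 = 564.1 → R = 409 N.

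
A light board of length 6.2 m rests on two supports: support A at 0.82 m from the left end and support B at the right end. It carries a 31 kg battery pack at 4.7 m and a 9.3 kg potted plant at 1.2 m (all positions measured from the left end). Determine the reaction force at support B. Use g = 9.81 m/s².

R_B ≈ 226 N

Choose support A as the axis so its reaction then has zero moment arm.
Battery pack: 31 × 9.81 = 304.1 N down at 4.7 m → arm 3.88 m, τ = 304.1 × 3.88 = 1180 N·m clockwise.
Potted plant: 9.3 × 9.81 = 91.23 N down at 1.2 m → arm 0.38 m, τ = 91.23 × 0.38 = 34.67 N·m clockwise.
Net load moment about support A = 1215 N·m clockwise.
Reaction R at support B is upward at 6.2 m, arm 5.38 m → moment R × 5.38 counterclockwise.
Balancing moments: R × 5.38 = 1215, giving R = 226 N.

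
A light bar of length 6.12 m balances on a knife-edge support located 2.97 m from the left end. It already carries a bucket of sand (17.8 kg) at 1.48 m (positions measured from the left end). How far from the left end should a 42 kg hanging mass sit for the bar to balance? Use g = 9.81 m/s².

About the knife-edge support (at 2.97 m from the left end):
Bucket of sand: 17.8 × 9.81 = 174.6 N down at 1.48 m → arm 1.49 m, τ = 174.6 × 1.49 = 260.2 N·m counterclockwise.
Net moment of existing loads = 260.2 N·m counterclockwise.
The hanging mass weighs 42 × 9.81 = 412 N and must supply an equal clockwise moment, so its lever arm about the knife-edge support is 260.2 / 412 = 0.632 m.
That puts it at 2.97 + 0.632 = 3.6 m from the left end.

x ≈ 3.6 m from the left end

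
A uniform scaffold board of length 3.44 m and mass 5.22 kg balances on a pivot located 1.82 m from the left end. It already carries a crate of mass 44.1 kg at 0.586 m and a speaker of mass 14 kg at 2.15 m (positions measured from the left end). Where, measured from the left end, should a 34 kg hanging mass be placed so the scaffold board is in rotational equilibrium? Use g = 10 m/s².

x ≈ 3.3 m from the left end

Choose the pivot (at 1.82 m from the left end) as the axis so the support reaction has zero arm there.
Beam weight: 5.22 × 10 = 52.2 N down at 1.72 m → arm 0.1 m, τ = 52.2 × 0.1 = 5.22 N·m counterclockwise.
Crate: 44.1 × 10 = 441 N down at 0.586 m → arm 1.234 m, τ = 441 × 1.234 = 544.2 N·m counterclockwise.
Speaker: 14 × 10 = 140 N down at 2.15 m → arm 0.33 m, τ = 140 × 0.33 = 46.2 N·m clockwise.
Net moment of existing loads = 503.2 N·m counterclockwise.
The hanging mass weighs 34 × 10 = 340 N and must supply an equal clockwise moment, so its lever arm about the pivot is 503.2 / 340 = 1.48 m.
That puts it at 1.82 + 1.48 = 3.3 m from the left end.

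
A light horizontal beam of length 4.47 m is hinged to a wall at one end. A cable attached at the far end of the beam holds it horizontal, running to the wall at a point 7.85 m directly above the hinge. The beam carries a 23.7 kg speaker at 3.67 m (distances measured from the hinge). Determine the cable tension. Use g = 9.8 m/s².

T ≈ 219 N

About the hinge:
Speaker: 23.7 × 9.8 = 232.3 N down at 3.67 m → arm 3.67 m, τ = 232.3 × 3.67 = 852.5 N·m clockwise.
Total clockwise load moment = 852.5 N·m.
The cable tension T acts at 4.47 m; only its component perpendicular to the beam, T sinθ, produces torque. sinθ = h/√(h²+d²) = 7.85/√(7.85²+4.47²) = 0.869.
Balancing moments: T × 4.47 × 0.869 = 852.5, giving T = 852.5 / 3.884 = 219 N.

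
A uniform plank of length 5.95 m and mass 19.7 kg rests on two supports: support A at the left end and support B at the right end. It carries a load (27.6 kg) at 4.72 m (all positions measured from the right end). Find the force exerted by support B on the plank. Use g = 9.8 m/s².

R_B ≈ 152 N

Take moments about support A.
Beam weight: 19.7 × 9.8 = 193.1 N down at 2.975 m → arm 2.975 m, τ = 193.1 × 2.975 = 574.5 N·m clockwise.
Load: 27.6 × 9.8 = 270.5 N down at 4.72 m → arm 1.23 m, τ = 270.5 × 1.23 = 332.7 N·m clockwise.
Net load moment about support A = 907.2 N·m clockwise.
Reaction R at support B is upward at 0 m, arm 5.95 m → moment R × 5.95 counterclockwise.
Balancing moments: R × 5.95 = 907.2, giving R = 152 N.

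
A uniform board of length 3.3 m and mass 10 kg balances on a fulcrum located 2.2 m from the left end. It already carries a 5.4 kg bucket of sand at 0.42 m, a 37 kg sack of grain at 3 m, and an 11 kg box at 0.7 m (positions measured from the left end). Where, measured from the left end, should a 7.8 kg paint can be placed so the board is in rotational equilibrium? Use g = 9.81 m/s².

Choose the fulcrum (at 2.2 m from the left end) as the axis so the support reaction has zero arm there.
Beam weight: 10 × 9.81 = 98.1 N down at 1.65 m → arm 0.55 m, τ = 98.1 × 0.55 = 53.95 N·m counterclockwise.
Bucket of sand: 5.4 × 9.81 = 52.97 N down at 0.42 m → arm 1.78 m, τ = 52.97 × 1.78 = 94.29 N·m counterclockwise.
Sack of grain: 37 × 9.81 = 363 N down at 3 m → arm 0.8 m, τ = 363 × 0.8 = 290.4 N·m clockwise.
Box: 11 × 9.81 = 107.9 N down at 0.7 m → arm 1.5 m, τ = 107.9 × 1.5 = 161.9 N·m counterclockwise.
Net moment of existing loads = 19.74 N·m counterclockwise.
The paint can weighs 7.8 × 9.81 = 76.52 N and must supply an equal clockwise moment, so its lever arm about the fulcrum is 19.74 / 76.52 = 0.258 m.
That puts it at 2.2 + 0.258 = 2.46 m from the left end.

x ≈ 2.46 m from the left end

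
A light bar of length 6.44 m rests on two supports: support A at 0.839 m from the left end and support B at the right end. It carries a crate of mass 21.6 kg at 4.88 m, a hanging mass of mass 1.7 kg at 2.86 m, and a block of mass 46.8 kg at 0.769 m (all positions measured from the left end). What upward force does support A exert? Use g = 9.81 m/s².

R_A ≈ 535 N

Take moments about support B.
Crate: 21.6 × 9.81 = 211.9 N down at 4.88 m → arm 1.56 m, τ = 211.9 × 1.56 = 330.6 N·m counterclockwise.
Hanging mass: 1.7 × 9.81 = 16.68 N down at 2.86 m → arm 3.58 m, τ = 16.68 × 3.58 = 59.71 N·m counterclockwise.
Block: 46.8 × 9.81 = 459.1 N down at 0.769 m → arm 5.671 m, τ = 459.1 × 5.671 = 2604 N·m counterclockwise.
Net load moment about support B = 2994 N·m counterclockwise.
Reaction R at support A is upward at 0.839 m, arm 5.601 m → moment R × 5.601 clockwise.
Setting net torque to zero: R × 5.601 = 2994 → R = 535 N.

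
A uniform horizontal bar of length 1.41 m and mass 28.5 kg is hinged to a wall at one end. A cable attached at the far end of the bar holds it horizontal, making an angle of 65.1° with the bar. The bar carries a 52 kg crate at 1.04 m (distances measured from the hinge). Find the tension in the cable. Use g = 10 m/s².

T ≈ 580 N

About the hinge:
Beam weight: 28.5 × 10 = 285 N down at 0.705 m → arm 0.705 m, τ = 285 × 0.705 = 200.9 N·m clockwise.
Crate: 52 × 10 = 520 N down at 1.04 m → arm 1.04 m, τ = 520 × 1.04 = 540.8 N·m clockwise.
Total clockwise load moment = 741.7 N·m.
The cable tension T acts at 1.41 m; only its component perpendicular to the bar, T sinθ, produces torque. sin 65.1° = 0.907.
Setting net torque to zero: T × 1.41 × 0.907 = 741.7 → T = 741.7 / 1.279 = 580 N.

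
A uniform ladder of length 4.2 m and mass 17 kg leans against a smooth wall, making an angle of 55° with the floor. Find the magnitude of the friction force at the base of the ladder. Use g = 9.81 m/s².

Choose the foot of the ladder as the axis so the floor normal and friction both act there and drop out.
Ladder weight 17×9.81 = 166.8 N acts at 2.1 m along the ladder; its horizontal arm is 2.1·cos55° = 1.205 m → τ = 201 N·m clockwise.
Wall normal N acts horizontally at the top; its moment arm is the height L sinθ = 4.2·sin55° = 3.44 m, counterclockwise.
Στ = 0 ⇒ N × 3.44 = 201 ⇒ N = 58.4 N.
ΣFx = 0: friction at the foot balances the wall's push, so f = N_wall = 58.4 N.

f ≈ 58.4 N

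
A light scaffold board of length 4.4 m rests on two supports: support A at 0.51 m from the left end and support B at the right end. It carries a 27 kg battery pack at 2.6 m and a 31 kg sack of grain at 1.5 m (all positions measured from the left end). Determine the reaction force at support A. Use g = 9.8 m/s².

R_A ≈ 349 N

Choose support B as the axis so its reaction then has zero moment arm.
Battery pack: 27 × 9.8 = 264.6 N down at 2.6 m → arm 1.8 m, τ = 264.6 × 1.8 = 476.3 N·m counterclockwise.
Sack of grain: 31 × 9.8 = 303.8 N down at 1.5 m → arm 2.9 m, τ = 303.8 × 2.9 = 881 N·m counterclockwise.
Net load moment about support B = 1357 N·m counterclockwise.
Reaction R at support A is upward at 0.51 m, arm 3.89 m → moment R × 3.89 clockwise.
Balancing moments: R × 3.89 = 1357, giving R = 349 N.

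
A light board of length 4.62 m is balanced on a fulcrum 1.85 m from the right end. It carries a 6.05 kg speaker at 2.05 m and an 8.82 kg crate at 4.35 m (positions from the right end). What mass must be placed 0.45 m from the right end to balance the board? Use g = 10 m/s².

Take moments about the fulcrum (at 1.85 m from the right end).
Speaker: 6.05 × 10 = 60.5 N down at 2.05 m → arm 0.2 m, τ = 60.5 × 0.2 = 12.1 N·m counterclockwise.
Crate: 8.82 × 10 = 88.2 N down at 4.35 m → arm 2.5 m, τ = 88.2 × 2.5 = 220.5 N·m counterclockwise.
Net moment of known loads = 232.6 N·m counterclockwise.
An unknown mass m at 0.45 m has arm 1.4 m; its moment is m·g·1.4 clockwise.
Setting net torque to zero: m × 10 × 1.4 = 232.6 → m = 232.6 / (10 × 1.4) = 16.6 kg.

m ≈ 16.6 kg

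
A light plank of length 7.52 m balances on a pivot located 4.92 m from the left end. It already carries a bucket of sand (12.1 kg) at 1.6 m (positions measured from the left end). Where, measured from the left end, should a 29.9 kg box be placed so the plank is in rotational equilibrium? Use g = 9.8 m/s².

About the pivot (at 4.92 m from the left end):
Bucket of sand: 12.1 × 9.8 = 118.6 N down at 1.6 m → arm 3.32 m, τ = 118.6 × 3.32 = 393.8 N·m counterclockwise.
Net moment of existing loads = 393.8 N·m counterclockwise.
The box weighs 29.9 × 9.8 = 293 N and must supply an equal clockwise moment, so its lever arm about the pivot is 393.8 / 293 = 1.34 m.
That puts it at 4.92 + 1.34 = 6.26 m from the left end.

x ≈ 6.26 m from the left end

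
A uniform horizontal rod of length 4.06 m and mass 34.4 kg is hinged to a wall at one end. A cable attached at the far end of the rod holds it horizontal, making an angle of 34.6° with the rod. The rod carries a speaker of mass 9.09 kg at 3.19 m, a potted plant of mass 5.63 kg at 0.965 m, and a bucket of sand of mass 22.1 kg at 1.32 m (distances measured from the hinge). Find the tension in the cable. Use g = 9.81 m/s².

Take moments about the hinge.
Beam weight: 34.4 × 9.81 = 337.5 N down at 2.03 m → arm 2.03 m, τ = 337.5 × 2.03 = 685.1 N·m clockwise.
Speaker: 9.09 × 9.81 = 89.17 N down at 3.19 m → arm 3.19 m, τ = 89.17 × 3.19 = 284.5 N·m clockwise.
Potted plant: 5.63 × 9.81 = 55.23 N down at 0.965 m → arm 0.965 m, τ = 55.23 × 0.965 = 53.3 N·m clockwise.
Bucket of sand: 22.1 × 9.81 = 216.8 N down at 1.32 m → arm 1.32 m, τ = 216.8 × 1.32 = 286.2 N·m clockwise.
Total clockwise load moment = 1309 N·m.
The cable tension T acts at 4.06 m; only its component perpendicular to the rod, T sinθ, produces torque. sin 34.6° = 0.5678.
Balancing moments: T × 4.06 × 0.5678 = 1309, giving T = 1309 / 2.305 = 568 N.

T ≈ 568 N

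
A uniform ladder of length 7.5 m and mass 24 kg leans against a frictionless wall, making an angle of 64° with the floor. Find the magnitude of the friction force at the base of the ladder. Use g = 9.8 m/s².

f ≈ 57.4 N

Take moments about the foot of the ladder.
Ladder weight 24×9.8 = 235.2 N acts at 3.75 m along the ladder; its horizontal arm is 3.75·cos64° = 1.644 m → τ = 386.7 N·m clockwise.
Wall normal N acts horizontally at the top; its moment arm is the height L sinθ = 7.5·sin64° = 6.741 m, counterclockwise.
Balancing moments: N × 6.741 = 386.7, giving N = 57.4 N.
ΣFx = 0: friction at the foot balances the wall's push, so f = N_wall = 57.4 N.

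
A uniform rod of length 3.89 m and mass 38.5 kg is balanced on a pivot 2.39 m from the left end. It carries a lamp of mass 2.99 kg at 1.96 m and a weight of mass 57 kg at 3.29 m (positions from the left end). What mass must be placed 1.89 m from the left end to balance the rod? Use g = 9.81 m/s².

Take moments about the pivot (at 2.39 m from the left end).
Beam weight: 38.5 × 9.81 = 377.7 N down at 1.945 m → arm 0.445 m, τ = 377.7 × 0.445 = 168.1 N·m counterclockwise.
Lamp: 2.99 × 9.81 = 29.33 N down at 1.96 m → arm 0.43 m, τ = 29.33 × 0.43 = 12.61 N·m counterclockwise.
Weight: 57 × 9.81 = 559.2 N down at 3.29 m → arm 0.9 m, τ = 559.2 × 0.9 = 503.3 N·m clockwise.
Net moment of known loads = 322.6 N·m clockwise.
An unknown mass m at 1.89 m has arm 0.5 m; its moment is m·g·0.5 counterclockwise.
Balancing moments: m × 9.81 × 0.5 = 322.6, giving m = 322.6 / (9.81 × 0.5) = 65.8 kg.

m ≈ 65.8 kg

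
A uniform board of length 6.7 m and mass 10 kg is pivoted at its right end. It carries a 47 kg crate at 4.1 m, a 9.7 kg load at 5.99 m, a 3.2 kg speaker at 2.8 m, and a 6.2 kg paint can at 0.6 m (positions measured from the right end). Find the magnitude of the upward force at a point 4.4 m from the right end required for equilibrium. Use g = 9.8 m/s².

F ≈ 661 N

Choose the right end as the axis so the unknown pivot reaction has zero arm there.
Beam weight: 10 × 9.8 = 98 N down at 3.35 m → arm 3.35 m, τ = 98 × 3.35 = 328.3 N·m counterclockwise.
Crate: 47 × 9.8 = 460.6 N down at 4.1 m → arm 4.1 m, τ = 460.6 × 4.1 = 1888 N·m counterclockwise.
Load: 9.7 × 9.8 = 95.06 N down at 5.99 m → arm 5.99 m, τ = 95.06 × 5.99 = 569.4 N·m counterclockwise.
Speaker: 3.2 × 9.8 = 31.36 N down at 2.8 m → arm 2.8 m, τ = 31.36 × 2.8 = 87.81 N·m counterclockwise.
Paint can: 6.2 × 9.8 = 60.76 N down at 0.6 m → arm 0.6 m, τ = 60.76 × 0.6 = 36.46 N·m counterclockwise.
Net moment of the loads = 2910 N·m counterclockwise.
The upward force F acts at a point 4.4 m from the right end, arm 4.4 m, giving F × 4.4 clockwise.
Στ = 0 ⇒ F × 4.4 = 2910 ⇒ F = 2910 / 4.4 = 661 N.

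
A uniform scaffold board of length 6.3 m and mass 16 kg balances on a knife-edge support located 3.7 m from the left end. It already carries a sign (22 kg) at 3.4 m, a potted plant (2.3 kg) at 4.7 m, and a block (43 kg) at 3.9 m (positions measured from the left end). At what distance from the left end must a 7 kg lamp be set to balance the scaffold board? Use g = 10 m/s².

x ≈ 4.34 m from the left end

Take moments about the knife-edge support (at 3.7 m from the left end).
Beam weight: 16 × 10 = 160 N down at 3.15 m → arm 0.55 m, τ = 160 × 0.55 = 88 N·m counterclockwise.
Sign: 22 × 10 = 220 N down at 3.4 m → arm 0.3 m, τ = 220 × 0.3 = 66 N·m counterclockwise.
Potted plant: 2.3 × 10 = 23 N down at 4.7 m → arm 1 m, τ = 23 × 1 = 23 N·m clockwise.
Block: 43 × 10 = 430 N down at 3.9 m → arm 0.2 m, τ = 430 × 0.2 = 86 N·m clockwise.
Net moment of existing loads = 45 N·m counterclockwise.
The lamp weighs 7 × 10 = 70 N and must supply an equal clockwise moment, so its lever arm about the knife-edge support is 45 / 70 = 0.643 m.
That puts it at 3.7 + 0.643 = 4.34 m from the left end.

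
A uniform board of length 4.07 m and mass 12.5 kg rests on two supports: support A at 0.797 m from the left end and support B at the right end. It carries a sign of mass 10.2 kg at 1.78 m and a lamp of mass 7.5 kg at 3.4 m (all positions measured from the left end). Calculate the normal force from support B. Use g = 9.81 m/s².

Choose support A as the axis so its reaction then has zero moment arm.
Beam weight: 12.5 × 9.81 = 122.6 N down at 2.035 m → arm 1.238 m, τ = 122.6 × 1.238 = 151.8 N·m clockwise.
Sign: 10.2 × 9.81 = 100.1 N down at 1.78 m → arm 0.983 m, τ = 100.1 × 0.983 = 98.4 N·m clockwise.
Lamp: 7.5 × 9.81 = 73.58 N down at 3.4 m → arm 2.603 m, τ = 73.58 × 2.603 = 191.5 N·m clockwise.
Net load moment about support A = 441.7 N·m clockwise.
Reaction R at support B is upward at 4.07 m, arm 3.273 m → moment R × 3.273 counterclockwise.
Balancing moments: R × 3.273 = 441.7, giving R = 135 N.

R_B ≈ 135 N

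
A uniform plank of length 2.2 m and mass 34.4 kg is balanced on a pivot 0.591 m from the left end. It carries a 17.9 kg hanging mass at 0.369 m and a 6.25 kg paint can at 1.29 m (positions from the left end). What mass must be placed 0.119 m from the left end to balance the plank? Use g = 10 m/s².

About the pivot (at 0.591 m from the left end):
Beam weight: 34.4 × 10 = 344 N down at 1.1 m → arm 0.509 m, τ = 344 × 0.509 = 175.1 N·m clockwise.
Hanging mass: 17.9 × 10 = 179 N down at 0.369 m → arm 0.222 m, τ = 179 × 0.222 = 39.74 N·m counterclockwise.
Paint can: 6.25 × 10 = 62.5 N down at 1.29 m → arm 0.699 m, τ = 62.5 × 0.699 = 43.69 N·m clockwise.
Net moment of known loads = 179 N·m clockwise.
An unknown mass m at 0.119 m has arm 0.472 m; its moment is m·g·0.472 counterclockwise.
Balancing moments: m × 10 × 0.472 = 179, giving m = 179 / (10 × 0.472) = 37.9 kg.

m ≈ 37.9 kg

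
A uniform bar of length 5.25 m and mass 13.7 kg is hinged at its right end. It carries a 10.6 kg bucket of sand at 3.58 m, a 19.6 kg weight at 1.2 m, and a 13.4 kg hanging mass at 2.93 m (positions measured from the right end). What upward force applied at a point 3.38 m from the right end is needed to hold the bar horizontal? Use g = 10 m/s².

F ≈ 404 N

Taking torques about the right end:
Beam weight: 13.7 × 10 = 137 N down at 2.625 m → arm 2.625 m, τ = 137 × 2.625 = 359.6 N·m counterclockwise.
Bucket of sand: 10.6 × 10 = 106 N down at 3.58 m → arm 3.58 m, τ = 106 × 3.58 = 379.5 N·m counterclockwise.
Weight: 19.6 × 10 = 196 N down at 1.2 m → arm 1.2 m, τ = 196 × 1.2 = 235.2 N·m counterclockwise.
Hanging mass: 13.4 × 10 = 134 N down at 2.93 m → arm 2.93 m, τ = 134 × 2.93 = 392.6 N·m counterclockwise.
Net moment of the loads = 1367 N·m counterclockwise.
The upward force F acts at a point 3.38 m from the right end, arm 3.38 m, giving F × 3.38 clockwise.
Στ = 0 ⇒ F × 3.38 = 1367 ⇒ F = 1367 / 3.38 = 404 N.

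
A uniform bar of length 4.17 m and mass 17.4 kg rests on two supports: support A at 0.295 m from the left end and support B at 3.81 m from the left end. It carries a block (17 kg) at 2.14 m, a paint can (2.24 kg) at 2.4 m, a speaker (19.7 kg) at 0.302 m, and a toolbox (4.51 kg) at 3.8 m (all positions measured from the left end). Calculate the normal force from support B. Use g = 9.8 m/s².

About support A:
Beam weight: 17.4 × 9.8 = 170.5 N down at 2.085 m → arm 1.79 m, τ = 170.5 × 1.79 = 305.2 N·m clockwise.
Block: 17 × 9.8 = 166.6 N down at 2.14 m → arm 1.845 m, τ = 166.6 × 1.845 = 307.4 N·m clockwise.
Paint can: 2.24 × 9.8 = 21.95 N down at 2.4 m → arm 2.105 m, τ = 21.95 × 2.105 = 46.2 N·m clockwise.
Speaker: 19.7 × 9.8 = 193.1 N down at 0.302 m → arm 0.007 m, τ = 193.1 × 0.007 = 1.352 N·m clockwise.
Toolbox: 4.51 × 9.8 = 44.2 N down at 3.8 m → arm 3.505 m, τ = 44.2 × 3.505 = 154.9 N·m clockwise.
Net load moment about support A = 815.1 N·m clockwise.
Reaction R at support B is upward at 3.81 m, arm 3.515 m → moment R × 3.515 counterclockwise.
Στ = 0 ⇒ R × 3.515 = 815.1 ⇒ R = 232 N.

R_B ≈ 232 N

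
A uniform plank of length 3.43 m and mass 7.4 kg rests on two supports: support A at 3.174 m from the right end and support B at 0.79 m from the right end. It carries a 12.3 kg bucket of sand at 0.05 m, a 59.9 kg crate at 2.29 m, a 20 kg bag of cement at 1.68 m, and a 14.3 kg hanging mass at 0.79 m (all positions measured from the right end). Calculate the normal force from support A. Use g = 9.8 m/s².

Choose support B as the axis so its reaction then has zero moment arm.
Beam weight: 7.4 × 9.8 = 72.52 N down at 1.715 m → arm 0.925 m, τ = 72.52 × 0.925 = 67.08 N·m counterclockwise.
Bucket of sand: 12.3 × 9.8 = 120.5 N down at 0.05 m → arm 0.74 m, τ = 120.5 × 0.74 = 89.17 N·m clockwise.
Crate: 59.9 × 9.8 = 587 N down at 2.29 m → arm 1.5 m, τ = 587 × 1.5 = 880.5 N·m counterclockwise.
Bag of cement: 20 × 9.8 = 196 N down at 1.68 m → arm 0.89 m, τ = 196 × 0.89 = 174.4 N·m counterclockwise.
Hanging mass: acts at the support B, moment arm 0 → no torque.
Net load moment about support B = 1033 N·m counterclockwise.
Reaction R at support A is upward at 3.174 m, arm 2.384 m → moment R × 2.384 clockwise.
Στ = 0 ⇒ R × 2.384 = 1033 ⇒ R = 433 N.

R_A ≈ 433 N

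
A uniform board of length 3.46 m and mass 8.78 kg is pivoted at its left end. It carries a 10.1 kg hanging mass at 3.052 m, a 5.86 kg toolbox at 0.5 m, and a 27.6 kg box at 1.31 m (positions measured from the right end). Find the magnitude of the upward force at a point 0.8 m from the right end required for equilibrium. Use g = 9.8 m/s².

F ≈ 354 N

About the left end:
Beam weight: 8.78 × 9.8 = 86.04 N down at 1.73 m → arm 1.73 m, τ = 86.04 × 1.73 = 148.8 N·m clockwise.
Hanging mass: 10.1 × 9.8 = 98.98 N down at 3.052 m → arm 0.408 m, τ = 98.98 × 0.408 = 40.38 N·m clockwise.
Toolbox: 5.86 × 9.8 = 57.43 N down at 0.5 m → arm 2.96 m, τ = 57.43 × 2.96 = 170 N·m clockwise.
Box: 27.6 × 9.8 = 270.5 N down at 1.31 m → arm 2.15 m, τ = 270.5 × 2.15 = 581.6 N·m clockwise.
Net moment of the loads = 940.8 N·m clockwise.
The upward force F acts at a point 0.8 m from the right end, arm 2.66 m, giving F × 2.66 counterclockwise.
Στ = 0 ⇒ F × 2.66 = 940.8 ⇒ F = 940.8 / 2.66 = 354 N.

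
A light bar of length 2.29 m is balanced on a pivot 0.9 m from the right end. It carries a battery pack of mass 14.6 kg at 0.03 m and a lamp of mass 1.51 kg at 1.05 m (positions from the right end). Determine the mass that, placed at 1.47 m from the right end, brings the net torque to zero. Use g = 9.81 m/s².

Taking torques about the pivot (at 0.9 m from the right end):
Battery pack: 14.6 × 9.81 = 143.2 N down at 0.03 m → arm 0.87 m, τ = 143.2 × 0.87 = 124.6 N·m clockwise.
Lamp: 1.51 × 9.81 = 14.81 N down at 1.05 m → arm 0.15 m, τ = 14.81 × 0.15 = 2.221 N·m counterclockwise.
Net moment of known loads = 122.4 N·m clockwise.
An unknown mass m at 1.47 m has arm 0.57 m; its moment is m·g·0.57 counterclockwise.
For rotational equilibrium, m × 9.81 × 0.57 = 122.4, so m = 122.4 / (9.81 × 0.57) = 21.9 kg.

m ≈ 21.9 kg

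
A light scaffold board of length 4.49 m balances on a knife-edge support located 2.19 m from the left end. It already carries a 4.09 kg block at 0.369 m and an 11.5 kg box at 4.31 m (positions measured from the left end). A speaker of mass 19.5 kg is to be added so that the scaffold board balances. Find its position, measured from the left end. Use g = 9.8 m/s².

x ≈ 1.32 m from the left end

Sum moments about the knife-edge support (at 2.19 m from the left end) (the support reaction has zero arm there).
Block: 4.09 × 9.8 = 40.08 N down at 0.369 m → arm 1.821 m, τ = 40.08 × 1.821 = 72.99 N·m counterclockwise.
Box: 11.5 × 9.8 = 112.7 N down at 4.31 m → arm 2.12 m, τ = 112.7 × 2.12 = 238.9 N·m clockwise.
Net moment of existing loads = 165.9 N·m clockwise.
The speaker weighs 19.5 × 9.8 = 191.1 N and must supply an equal counterclockwise moment, so its lever arm about the knife-edge support is 165.9 / 191.1 = 0.868 m.
That puts it at 2.19 − 0.868 = 1.32 m from the left end.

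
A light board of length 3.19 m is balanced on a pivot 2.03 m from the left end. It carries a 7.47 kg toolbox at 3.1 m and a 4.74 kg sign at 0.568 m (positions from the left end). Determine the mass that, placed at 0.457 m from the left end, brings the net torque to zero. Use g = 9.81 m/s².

Sum moments about the pivot (at 2.03 m from the left end) (the support reaction has zero arm there).
Toolbox: 7.47 × 9.81 = 73.28 N down at 3.1 m → arm 1.07 m, τ = 73.28 × 1.07 = 78.41 N·m clockwise.
Sign: 4.74 × 9.81 = 46.5 N down at 0.568 m → arm 1.462 m, τ = 46.5 × 1.462 = 67.98 N·m counterclockwise.
Net moment of known loads = 10.43 N·m clockwise.
An unknown mass m at 0.457 m has arm 1.573 m; its moment is m·g·1.573 counterclockwise.
Balancing moments: m × 9.81 × 1.573 = 10.43, giving m = 10.43 / (9.81 × 1.573) = 0.676 kg.

m ≈ 0.676 kg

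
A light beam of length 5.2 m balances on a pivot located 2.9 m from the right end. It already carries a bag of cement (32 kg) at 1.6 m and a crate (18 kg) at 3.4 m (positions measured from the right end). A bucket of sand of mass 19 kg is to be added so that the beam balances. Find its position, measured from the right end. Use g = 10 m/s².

Taking torques about the pivot (at 2.9 m from the right end):
Bag of cement: 32 × 10 = 320 N down at 1.6 m → arm 1.3 m, τ = 320 × 1.3 = 416 N·m clockwise.
Crate: 18 × 10 = 180 N down at 3.4 m → arm 0.5 m, τ = 180 × 0.5 = 90 N·m counterclockwise.
Net moment of existing loads = 326 N·m clockwise.
The bucket of sand weighs 19 × 10 = 190 N and must supply an equal counterclockwise moment, so its lever arm about the pivot is 326 / 190 = 1.72 m.
That puts it at 2.9 + 1.72 = 4.62 m from the right end.

x ≈ 4.62 m from the right end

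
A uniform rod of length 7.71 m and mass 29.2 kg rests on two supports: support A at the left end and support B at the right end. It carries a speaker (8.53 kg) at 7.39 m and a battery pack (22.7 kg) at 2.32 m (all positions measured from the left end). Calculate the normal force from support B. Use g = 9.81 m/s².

R_B ≈ 290 N

Choose support A as the axis so its reaction then has zero moment arm.
Beam weight: 29.2 × 9.81 = 286.5 N down at 3.855 m → arm 3.855 m, τ = 286.5 × 3.855 = 1104 N·m clockwise.
Speaker: 8.53 × 9.81 = 83.68 N down at 7.39 m → arm 7.39 m, τ = 83.68 × 7.39 = 618.4 N·m clockwise.
Battery pack: 22.7 × 9.81 = 222.7 N down at 2.32 m → arm 2.32 m, τ = 222.7 × 2.32 = 516.7 N·m clockwise.
Net load moment about support A = 2239 N·m clockwise.
Reaction R at support B is upward at 7.71 m, arm 7.71 m → moment R × 7.71 counterclockwise.
Στ = 0 ⇒ R × 7.71 = 2239 ⇒ R = 290 N.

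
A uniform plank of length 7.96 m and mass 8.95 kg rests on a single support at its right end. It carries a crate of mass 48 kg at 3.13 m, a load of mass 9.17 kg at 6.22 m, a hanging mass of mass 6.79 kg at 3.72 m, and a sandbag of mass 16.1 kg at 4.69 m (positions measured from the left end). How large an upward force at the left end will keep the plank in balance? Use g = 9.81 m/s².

F ≈ 450 N

Take moments about the right end.
Beam weight: 8.95 × 9.81 = 87.8 N down at 3.98 m → arm 3.98 m, τ = 87.8 × 3.98 = 349.4 N·m counterclockwise.
Crate: 48 × 9.81 = 470.9 N down at 3.13 m → arm 4.83 m, τ = 470.9 × 4.83 = 2274 N·m counterclockwise.
Load: 9.17 × 9.81 = 89.96 N down at 6.22 m → arm 1.74 m, τ = 89.96 × 1.74 = 156.5 N·m counterclockwise.
Hanging mass: 6.79 × 9.81 = 66.61 N down at 3.72 m → arm 4.24 m, τ = 66.61 × 4.24 = 282.4 N·m counterclockwise.
Sandbag: 16.1 × 9.81 = 157.9 N down at 4.69 m → arm 3.27 m, τ = 157.9 × 3.27 = 516.3 N·m counterclockwise.
Net moment of the loads = 3579 N·m counterclockwise.
The upward force F acts at the left end, arm 7.96 m, giving F × 7.96 clockwise.
Στ = 0 ⇒ F × 7.96 = 3579 ⇒ F = 3579 / 7.96 = 450 N.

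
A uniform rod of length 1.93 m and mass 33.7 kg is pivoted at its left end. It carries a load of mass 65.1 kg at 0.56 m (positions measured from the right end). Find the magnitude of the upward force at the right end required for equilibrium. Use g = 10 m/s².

Take moments about the left end.
Beam weight: 33.7 × 10 = 337 N down at 0.965 m → arm 0.965 m, τ = 337 × 0.965 = 325.2 N·m clockwise.
Load: 65.1 × 10 = 651 N down at 0.56 m → arm 1.37 m, τ = 651 × 1.37 = 891.9 N·m clockwise.
Net moment of the loads = 1217 N·m clockwise.
The upward force F acts at the right end, arm 1.93 m, giving F × 1.93 counterclockwise.
For rotational equilibrium, F × 1.93 = 1217, so F = 1217 / 1.93 = 631 N.

F ≈ 631 N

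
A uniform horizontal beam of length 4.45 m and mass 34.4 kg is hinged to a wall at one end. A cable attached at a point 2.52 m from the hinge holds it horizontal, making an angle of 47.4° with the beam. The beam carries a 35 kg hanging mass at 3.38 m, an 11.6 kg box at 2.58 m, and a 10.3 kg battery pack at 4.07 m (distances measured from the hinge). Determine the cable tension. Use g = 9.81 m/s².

Taking torques about the hinge:
Beam weight: 34.4 × 9.81 = 337.5 N down at 2.225 m → arm 2.225 m, τ = 337.5 × 2.225 = 750.9 N·m clockwise.
Hanging mass: 35 × 9.81 = 343.4 N down at 3.38 m → arm 3.38 m, τ = 343.4 × 3.38 = 1161 N·m clockwise.
Box: 11.6 × 9.81 = 113.8 N down at 2.58 m → arm 2.58 m, τ = 113.8 × 2.58 = 293.6 N·m clockwise.
Battery pack: 10.3 × 9.81 = 101 N down at 4.07 m → arm 4.07 m, τ = 101 × 4.07 = 411.1 N·m clockwise.
Total clockwise load moment = 2617 N·m.
The cable tension T acts at 2.52 m; only its component perpendicular to the beam, T sinθ, produces torque. sin 47.4° = 0.7361.
Setting net torque to zero: T × 2.52 × 0.7361 = 2617 → T = 2617 / 1.855 = 1410 N.

T ≈ 1410 N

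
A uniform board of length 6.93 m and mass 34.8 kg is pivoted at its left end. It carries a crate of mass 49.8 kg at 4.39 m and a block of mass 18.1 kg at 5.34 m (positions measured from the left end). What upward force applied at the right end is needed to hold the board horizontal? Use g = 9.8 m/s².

About the left end:
Beam weight: 34.8 × 9.8 = 341 N down at 3.465 m → arm 3.465 m, τ = 341 × 3.465 = 1182 N·m clockwise.
Crate: 49.8 × 9.8 = 488 N down at 4.39 m → arm 4.39 m, τ = 488 × 4.39 = 2142 N·m clockwise.
Block: 18.1 × 9.8 = 177.4 N down at 5.34 m → arm 5.34 m, τ = 177.4 × 5.34 = 947.3 N·m clockwise.
Net moment of the loads = 4271 N·m clockwise.
The upward force F acts at the right end, arm 6.93 m, giving F × 6.93 counterclockwise.
Στ = 0 ⇒ F × 6.93 = 4271 ⇒ F = 4271 / 6.93 = 616 N.

F ≈ 616 N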